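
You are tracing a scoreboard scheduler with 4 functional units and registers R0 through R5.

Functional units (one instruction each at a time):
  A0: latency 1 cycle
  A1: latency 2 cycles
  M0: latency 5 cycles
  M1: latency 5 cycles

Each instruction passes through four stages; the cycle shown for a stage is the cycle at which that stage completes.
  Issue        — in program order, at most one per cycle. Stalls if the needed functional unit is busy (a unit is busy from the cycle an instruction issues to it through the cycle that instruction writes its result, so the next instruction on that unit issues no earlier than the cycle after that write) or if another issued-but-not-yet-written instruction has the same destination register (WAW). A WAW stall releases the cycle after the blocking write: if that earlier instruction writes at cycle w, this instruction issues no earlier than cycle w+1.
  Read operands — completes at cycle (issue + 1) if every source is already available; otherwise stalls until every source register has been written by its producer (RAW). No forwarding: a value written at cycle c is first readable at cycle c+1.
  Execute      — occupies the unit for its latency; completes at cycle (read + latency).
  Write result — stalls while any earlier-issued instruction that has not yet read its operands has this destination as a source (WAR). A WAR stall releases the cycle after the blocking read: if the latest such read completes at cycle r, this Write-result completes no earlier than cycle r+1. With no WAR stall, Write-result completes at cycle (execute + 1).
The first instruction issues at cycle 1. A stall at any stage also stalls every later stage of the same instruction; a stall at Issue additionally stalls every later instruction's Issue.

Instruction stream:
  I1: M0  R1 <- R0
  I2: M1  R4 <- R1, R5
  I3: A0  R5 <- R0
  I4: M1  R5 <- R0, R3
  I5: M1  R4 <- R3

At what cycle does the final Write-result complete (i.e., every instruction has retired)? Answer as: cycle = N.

cycle = 31

I1: IS=1 RO=2 EX=7 WR=8
I2: IS=2 RO=9 EX=14 WR=15  [RAW R1: wait I1 write@8]
I3: IS=3 RO=4 EX=5 WR=10  [WAR R5: wait I2 read@9]
I4: IS=16 RO=17 EX=22 WR=23  [struct: M1 busy until I2 writes@15]
I5: IS=24 RO=25 EX=30 WR=31  [struct: M1 busy until I4 writes@23]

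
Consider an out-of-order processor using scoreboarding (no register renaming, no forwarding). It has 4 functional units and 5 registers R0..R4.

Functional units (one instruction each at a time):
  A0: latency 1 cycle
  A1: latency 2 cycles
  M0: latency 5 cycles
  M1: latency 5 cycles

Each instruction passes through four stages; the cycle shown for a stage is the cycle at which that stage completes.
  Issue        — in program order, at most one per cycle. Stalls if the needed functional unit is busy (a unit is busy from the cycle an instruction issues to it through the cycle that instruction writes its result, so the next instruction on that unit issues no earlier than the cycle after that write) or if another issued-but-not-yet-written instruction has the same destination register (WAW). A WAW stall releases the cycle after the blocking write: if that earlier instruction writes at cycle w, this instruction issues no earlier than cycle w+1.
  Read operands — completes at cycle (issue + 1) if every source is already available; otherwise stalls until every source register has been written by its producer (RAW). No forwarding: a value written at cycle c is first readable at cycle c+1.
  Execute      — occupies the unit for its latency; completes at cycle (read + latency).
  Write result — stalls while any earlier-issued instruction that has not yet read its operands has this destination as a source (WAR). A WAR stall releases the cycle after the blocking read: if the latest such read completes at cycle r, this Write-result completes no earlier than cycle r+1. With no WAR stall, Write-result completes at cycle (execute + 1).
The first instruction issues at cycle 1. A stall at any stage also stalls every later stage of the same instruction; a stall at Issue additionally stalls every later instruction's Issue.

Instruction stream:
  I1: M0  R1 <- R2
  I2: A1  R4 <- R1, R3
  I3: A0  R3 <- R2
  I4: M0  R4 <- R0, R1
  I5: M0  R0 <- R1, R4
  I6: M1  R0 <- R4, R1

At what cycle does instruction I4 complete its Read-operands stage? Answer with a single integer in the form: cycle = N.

cycle = 14

cycle 1: I1 dispatched to M0
cycle 2: I1 operands ready; I2 dispatched to A1
cycle 3: I3 dispatched to A0
cycle 4: I3 operands ready
cycle 5: I3 complete
cycle 7: I1 complete
cycle 8: R1←I1
cycle 9: I2 operands ready
cycle 10: R3←I3
cycle 11: I2 complete
cycle 12: R4←I2
cycle 13: I4 dispatched to M0
cycle 14: I4 operands ready
cycle 19: I4 complete
cycle 20: R4←I4
cycle 21: I5 dispatched to M0
cycle 22: I5 operands ready
cycle 27: I5 complete
cycle 28: R0←I5
cycle 29: I6 dispatched to M1
cycle 30: I6 operands ready
cycle 35: I6 complete
cycle 36: R0←I6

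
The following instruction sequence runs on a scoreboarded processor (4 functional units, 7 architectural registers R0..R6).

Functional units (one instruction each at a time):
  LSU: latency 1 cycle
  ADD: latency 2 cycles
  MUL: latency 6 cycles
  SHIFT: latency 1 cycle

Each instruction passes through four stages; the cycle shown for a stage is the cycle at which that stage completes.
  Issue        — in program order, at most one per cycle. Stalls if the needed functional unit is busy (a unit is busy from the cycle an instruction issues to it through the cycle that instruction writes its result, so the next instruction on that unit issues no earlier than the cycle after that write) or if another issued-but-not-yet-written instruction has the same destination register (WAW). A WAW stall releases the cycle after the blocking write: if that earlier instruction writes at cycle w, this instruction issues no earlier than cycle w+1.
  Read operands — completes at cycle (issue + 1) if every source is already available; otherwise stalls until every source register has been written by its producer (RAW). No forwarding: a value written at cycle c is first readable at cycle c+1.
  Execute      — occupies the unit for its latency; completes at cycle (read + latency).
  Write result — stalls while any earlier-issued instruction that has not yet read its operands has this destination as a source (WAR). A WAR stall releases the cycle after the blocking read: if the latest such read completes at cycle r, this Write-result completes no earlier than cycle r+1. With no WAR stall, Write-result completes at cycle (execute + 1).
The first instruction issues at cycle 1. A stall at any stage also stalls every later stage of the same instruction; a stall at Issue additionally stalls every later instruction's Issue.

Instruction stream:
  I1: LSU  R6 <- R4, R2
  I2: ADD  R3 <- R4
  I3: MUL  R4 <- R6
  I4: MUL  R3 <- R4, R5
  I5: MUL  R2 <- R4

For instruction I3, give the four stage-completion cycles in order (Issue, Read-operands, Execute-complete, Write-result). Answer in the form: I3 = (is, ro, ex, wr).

I3 = (3, 5, 11, 12)

[1] I1 issues→LSU
[2] I1 reads, I2 issues→ADD
[3] I1 exec-done, I2 reads, I3 issues→MUL
[4] I1 writes R6
[5] I2 exec-done, I3 reads
[6] I2 writes R3
[11] I3 exec-done
[12] I3 writes R4
[13] I4 issues→MUL
[14] I4 reads
[20] I4 exec-done
[21] I4 writes R3
[22] I5 issues→MUL
[23] I5 reads
[29] I5 exec-done
[30] I5 writes R2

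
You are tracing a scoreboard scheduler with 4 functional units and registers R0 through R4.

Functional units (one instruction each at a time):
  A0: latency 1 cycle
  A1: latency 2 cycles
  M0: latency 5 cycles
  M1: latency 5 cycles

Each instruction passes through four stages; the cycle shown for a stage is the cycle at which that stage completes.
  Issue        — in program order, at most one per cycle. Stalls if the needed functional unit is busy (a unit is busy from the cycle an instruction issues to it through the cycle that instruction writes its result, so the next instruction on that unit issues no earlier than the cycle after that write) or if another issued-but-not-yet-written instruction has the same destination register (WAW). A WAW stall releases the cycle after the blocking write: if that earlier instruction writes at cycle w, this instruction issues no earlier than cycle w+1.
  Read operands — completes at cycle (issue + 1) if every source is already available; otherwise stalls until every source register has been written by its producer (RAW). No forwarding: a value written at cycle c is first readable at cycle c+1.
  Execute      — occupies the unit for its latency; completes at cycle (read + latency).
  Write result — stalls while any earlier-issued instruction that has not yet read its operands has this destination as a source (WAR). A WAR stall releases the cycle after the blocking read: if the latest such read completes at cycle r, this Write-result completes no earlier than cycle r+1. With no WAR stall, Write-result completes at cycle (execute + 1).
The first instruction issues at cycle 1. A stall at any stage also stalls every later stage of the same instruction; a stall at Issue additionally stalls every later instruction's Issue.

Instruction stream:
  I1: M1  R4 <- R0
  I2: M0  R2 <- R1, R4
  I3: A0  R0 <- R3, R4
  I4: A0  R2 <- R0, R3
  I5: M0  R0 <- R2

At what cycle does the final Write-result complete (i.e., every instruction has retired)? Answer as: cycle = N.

t=1  I1 issues→M1
t=2  I1 reads, I2 issues→M0
t=3  I3 issues→A0
t=7  I1 exec-done
t=8  I1 writes R4
t=9  I2 reads, I3 reads
t=10  I3 exec-done
t=11  I3 writes R0
t=14  I2 exec-done
t=15  I2 writes R2
t=16  I4 issues→A0
t=17  I4 reads, I5 issues→M0
t=18  I4 exec-done
t=19  I4 writes R2
t=20  I5 reads
t=25  I5 exec-done
t=26  I5 writes R0

cycle = 26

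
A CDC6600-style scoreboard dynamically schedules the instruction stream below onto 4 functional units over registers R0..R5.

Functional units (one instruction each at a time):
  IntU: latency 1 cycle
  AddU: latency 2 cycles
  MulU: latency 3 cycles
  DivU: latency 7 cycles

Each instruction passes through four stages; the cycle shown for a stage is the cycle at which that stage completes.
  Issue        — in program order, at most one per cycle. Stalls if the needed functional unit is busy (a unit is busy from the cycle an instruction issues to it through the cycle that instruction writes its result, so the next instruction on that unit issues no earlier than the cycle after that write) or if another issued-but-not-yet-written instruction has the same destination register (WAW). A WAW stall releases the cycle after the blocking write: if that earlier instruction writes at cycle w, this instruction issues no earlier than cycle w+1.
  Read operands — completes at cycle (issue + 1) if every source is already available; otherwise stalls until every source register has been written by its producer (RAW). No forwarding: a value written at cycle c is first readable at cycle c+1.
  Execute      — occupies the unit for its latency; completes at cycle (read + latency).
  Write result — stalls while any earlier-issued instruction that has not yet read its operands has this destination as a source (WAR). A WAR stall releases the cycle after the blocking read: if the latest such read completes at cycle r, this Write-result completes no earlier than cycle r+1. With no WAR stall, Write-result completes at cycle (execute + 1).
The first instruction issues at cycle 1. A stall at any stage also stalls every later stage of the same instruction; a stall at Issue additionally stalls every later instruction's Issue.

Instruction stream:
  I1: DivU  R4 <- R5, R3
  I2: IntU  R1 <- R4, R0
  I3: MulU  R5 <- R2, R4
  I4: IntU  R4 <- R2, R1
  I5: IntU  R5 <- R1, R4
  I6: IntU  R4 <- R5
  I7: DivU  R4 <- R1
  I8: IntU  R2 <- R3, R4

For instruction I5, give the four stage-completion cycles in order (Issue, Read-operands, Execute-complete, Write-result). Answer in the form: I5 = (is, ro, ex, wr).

I5 = (18, 19, 20, 21)

cycle 1: issue I1 (DivU)
cycle 2: I1 read-ops · issue I2 (IntU)
cycle 3: issue I3 (MulU)
cycle 9: I1 finished on DivU
cycle 10: I1→R4
cycle 11: I2 read-ops · I3 read-ops
cycle 12: I2 finished on IntU
cycle 13: I2→R1
cycle 14: I3 finished on MulU · issue I4 (IntU)
cycle 15: I3→R5 · I4 read-ops
cycle 16: I4 finished on IntU
cycle 17: I4→R4
cycle 18: issue I5 (IntU)
cycle 19: I5 read-ops
cycle 20: I5 finished on IntU
cycle 21: I5→R5
cycle 22: issue I6 (IntU)
cycle 23: I6 read-ops
cycle 24: I6 finished on IntU
cycle 25: I6→R4
cycle 26: issue I7 (DivU)
cycle 27: I7 read-ops · issue I8 (IntU)
cycle 34: I7 finished on DivU
cycle 35: I7→R4
cycle 36: I8 read-ops
cycle 37: I8 finished on IntU
cycle 38: I8→R2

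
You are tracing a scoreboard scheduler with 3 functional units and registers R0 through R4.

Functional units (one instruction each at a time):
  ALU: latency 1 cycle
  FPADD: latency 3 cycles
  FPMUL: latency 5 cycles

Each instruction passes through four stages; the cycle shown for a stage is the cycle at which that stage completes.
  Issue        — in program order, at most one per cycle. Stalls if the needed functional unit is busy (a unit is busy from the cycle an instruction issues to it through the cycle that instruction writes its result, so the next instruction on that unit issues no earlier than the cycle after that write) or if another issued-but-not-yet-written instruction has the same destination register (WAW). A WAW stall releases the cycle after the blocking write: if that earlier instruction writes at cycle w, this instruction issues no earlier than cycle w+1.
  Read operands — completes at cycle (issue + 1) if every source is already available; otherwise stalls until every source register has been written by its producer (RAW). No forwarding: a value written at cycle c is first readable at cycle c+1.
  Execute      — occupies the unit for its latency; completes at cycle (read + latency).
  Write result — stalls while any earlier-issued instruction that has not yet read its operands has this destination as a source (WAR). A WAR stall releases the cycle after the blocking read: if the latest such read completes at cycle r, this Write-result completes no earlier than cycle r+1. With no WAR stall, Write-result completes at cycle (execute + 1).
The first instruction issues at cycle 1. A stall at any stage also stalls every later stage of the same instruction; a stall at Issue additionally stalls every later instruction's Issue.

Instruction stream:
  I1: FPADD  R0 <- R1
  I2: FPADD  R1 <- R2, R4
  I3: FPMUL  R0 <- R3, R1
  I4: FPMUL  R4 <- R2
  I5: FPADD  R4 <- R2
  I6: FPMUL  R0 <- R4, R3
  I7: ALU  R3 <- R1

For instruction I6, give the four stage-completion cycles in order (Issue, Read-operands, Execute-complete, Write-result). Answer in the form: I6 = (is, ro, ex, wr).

[I1] 1/2/5/6
[I2] 7/8/11/12  (struct: FPADD busy until I1 writes@6)
[I3] 8/13/18/19  (RAW R1: wait I2 write@12)
[I4] 20/21/26/27  (struct: FPMUL busy until I3 writes@19)
[I5] 28/29/32/33  (WAW R4: wait I4 write@27)
[I6] 29/34/39/40  (RAW R4: wait I5 write@33)
[I7] 30/31/32/35  (WAR R3: wait I6 read@34)

I6 = (29, 34, 39, 40)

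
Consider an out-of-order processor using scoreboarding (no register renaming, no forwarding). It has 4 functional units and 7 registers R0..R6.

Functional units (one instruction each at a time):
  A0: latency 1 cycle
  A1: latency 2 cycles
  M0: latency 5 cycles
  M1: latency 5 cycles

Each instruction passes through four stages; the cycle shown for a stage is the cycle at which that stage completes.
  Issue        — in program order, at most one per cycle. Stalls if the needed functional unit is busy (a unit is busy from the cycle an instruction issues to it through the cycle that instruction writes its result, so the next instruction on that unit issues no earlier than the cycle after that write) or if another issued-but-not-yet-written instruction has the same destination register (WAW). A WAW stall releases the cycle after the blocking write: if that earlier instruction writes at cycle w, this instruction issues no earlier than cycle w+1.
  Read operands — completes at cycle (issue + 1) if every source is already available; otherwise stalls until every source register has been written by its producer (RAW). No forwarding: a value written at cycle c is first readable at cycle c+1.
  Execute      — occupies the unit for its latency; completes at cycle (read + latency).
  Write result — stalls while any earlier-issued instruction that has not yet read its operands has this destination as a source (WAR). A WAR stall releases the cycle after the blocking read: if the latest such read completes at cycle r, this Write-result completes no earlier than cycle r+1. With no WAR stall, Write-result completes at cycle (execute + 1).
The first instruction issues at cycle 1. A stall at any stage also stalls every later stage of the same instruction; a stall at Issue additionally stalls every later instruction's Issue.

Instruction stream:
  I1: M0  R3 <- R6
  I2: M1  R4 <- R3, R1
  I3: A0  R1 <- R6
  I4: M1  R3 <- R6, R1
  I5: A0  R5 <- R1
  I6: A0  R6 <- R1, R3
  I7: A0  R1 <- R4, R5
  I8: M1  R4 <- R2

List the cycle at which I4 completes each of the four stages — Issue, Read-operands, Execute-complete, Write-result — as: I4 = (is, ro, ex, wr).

I4 = (16, 17, 22, 23)

I1  is:1  ro:2  ex:7  wr:8
I2  is:2  ro:9  ex:14  wr:15  — RAW R3: wait I1 write@8
I3  is:3  ro:4  ex:5  wr:10  — WAR R1: wait I2 read@9
I4  is:16  ro:17  ex:22  wr:23  — struct: M1 busy until I2 writes@15
I5  is:17  ro:18  ex:19  wr:20
I6  is:21  ro:24  ex:25  wr:26  — struct: A0 busy until I5 writes@20, RAW R3: wait I4 write@23
I7  is:27  ro:28  ex:29  wr:30  — struct: A0 busy until I6 writes@26
I8  is:28  ro:29  ex:34  wr:35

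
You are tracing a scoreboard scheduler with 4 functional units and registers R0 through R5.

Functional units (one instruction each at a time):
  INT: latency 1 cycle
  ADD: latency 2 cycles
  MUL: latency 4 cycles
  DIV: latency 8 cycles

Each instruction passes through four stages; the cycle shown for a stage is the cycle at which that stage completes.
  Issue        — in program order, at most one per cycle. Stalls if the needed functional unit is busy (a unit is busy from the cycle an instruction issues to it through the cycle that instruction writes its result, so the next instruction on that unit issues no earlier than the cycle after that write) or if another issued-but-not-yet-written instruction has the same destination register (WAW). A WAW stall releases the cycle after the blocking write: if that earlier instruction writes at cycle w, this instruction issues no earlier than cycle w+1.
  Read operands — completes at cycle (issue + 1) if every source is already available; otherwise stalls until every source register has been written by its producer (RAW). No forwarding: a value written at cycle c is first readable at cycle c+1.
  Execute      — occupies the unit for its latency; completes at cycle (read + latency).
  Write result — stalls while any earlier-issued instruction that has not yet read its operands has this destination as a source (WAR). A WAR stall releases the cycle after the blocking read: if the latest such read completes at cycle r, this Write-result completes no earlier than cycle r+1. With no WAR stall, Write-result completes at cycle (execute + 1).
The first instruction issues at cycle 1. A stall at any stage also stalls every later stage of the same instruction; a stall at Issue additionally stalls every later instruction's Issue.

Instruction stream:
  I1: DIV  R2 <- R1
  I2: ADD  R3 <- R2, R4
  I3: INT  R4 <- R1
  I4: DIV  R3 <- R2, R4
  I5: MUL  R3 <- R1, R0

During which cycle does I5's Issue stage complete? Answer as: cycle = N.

cycle 1: I1→DIV
cycle 2: I1 RO · I2→ADD
cycle 3: I3→INT
cycle 4: I3 RO
cycle 5: I3 EX
cycle 10: I1 EX
cycle 11: I1 WR R2
cycle 12: I2 RO
cycle 13: I3 WR R4
cycle 14: I2 EX
cycle 15: I2 WR R3
cycle 16: I4→DIV
cycle 17: I4 RO
cycle 25: I4 EX
cycle 26: I4 WR R3
cycle 27: I5→MUL
cycle 28: I5 RO
cycle 32: I5 EX
cycle 33: I5 WR R3

cycle = 27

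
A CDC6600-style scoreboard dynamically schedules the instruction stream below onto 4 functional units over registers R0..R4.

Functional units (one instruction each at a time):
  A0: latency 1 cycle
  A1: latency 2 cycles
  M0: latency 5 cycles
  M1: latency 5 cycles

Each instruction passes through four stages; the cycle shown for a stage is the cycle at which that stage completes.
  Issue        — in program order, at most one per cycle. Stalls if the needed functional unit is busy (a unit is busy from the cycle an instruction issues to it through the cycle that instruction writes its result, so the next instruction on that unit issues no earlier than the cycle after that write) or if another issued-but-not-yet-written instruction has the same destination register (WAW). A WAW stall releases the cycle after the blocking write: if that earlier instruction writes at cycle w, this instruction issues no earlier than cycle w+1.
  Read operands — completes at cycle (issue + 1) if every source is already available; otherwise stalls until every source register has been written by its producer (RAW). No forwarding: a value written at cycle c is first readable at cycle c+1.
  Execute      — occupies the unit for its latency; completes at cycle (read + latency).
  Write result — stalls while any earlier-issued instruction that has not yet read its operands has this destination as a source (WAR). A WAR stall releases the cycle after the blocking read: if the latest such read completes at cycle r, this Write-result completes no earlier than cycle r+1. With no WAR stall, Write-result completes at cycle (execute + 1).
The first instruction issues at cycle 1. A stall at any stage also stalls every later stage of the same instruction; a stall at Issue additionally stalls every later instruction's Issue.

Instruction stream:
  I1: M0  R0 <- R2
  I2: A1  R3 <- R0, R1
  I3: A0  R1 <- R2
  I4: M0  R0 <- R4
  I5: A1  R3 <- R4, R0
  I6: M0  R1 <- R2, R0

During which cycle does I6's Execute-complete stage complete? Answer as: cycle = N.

cycle = 23

cycle 1: I1 issues→M0
cycle 2: I1 reads; I2 issues→A1
cycle 3: I3 issues→A0
cycle 4: I3 reads
cycle 5: I3 exec-done
cycle 7: I1 exec-done
cycle 8: I1 writes R0
cycle 9: I2 reads; I4 issues→M0
cycle 10: I3 writes R1; I4 reads
cycle 11: I2 exec-done
cycle 12: I2 writes R3
cycle 13: I5 issues→A1
cycle 15: I4 exec-done
cycle 16: I4 writes R0
cycle 17: I5 reads; I6 issues→M0
cycle 18: I6 reads
cycle 19: I5 exec-done
cycle 20: I5 writes R3
cycle 23: I6 exec-done
cycle 24: I6 writes R1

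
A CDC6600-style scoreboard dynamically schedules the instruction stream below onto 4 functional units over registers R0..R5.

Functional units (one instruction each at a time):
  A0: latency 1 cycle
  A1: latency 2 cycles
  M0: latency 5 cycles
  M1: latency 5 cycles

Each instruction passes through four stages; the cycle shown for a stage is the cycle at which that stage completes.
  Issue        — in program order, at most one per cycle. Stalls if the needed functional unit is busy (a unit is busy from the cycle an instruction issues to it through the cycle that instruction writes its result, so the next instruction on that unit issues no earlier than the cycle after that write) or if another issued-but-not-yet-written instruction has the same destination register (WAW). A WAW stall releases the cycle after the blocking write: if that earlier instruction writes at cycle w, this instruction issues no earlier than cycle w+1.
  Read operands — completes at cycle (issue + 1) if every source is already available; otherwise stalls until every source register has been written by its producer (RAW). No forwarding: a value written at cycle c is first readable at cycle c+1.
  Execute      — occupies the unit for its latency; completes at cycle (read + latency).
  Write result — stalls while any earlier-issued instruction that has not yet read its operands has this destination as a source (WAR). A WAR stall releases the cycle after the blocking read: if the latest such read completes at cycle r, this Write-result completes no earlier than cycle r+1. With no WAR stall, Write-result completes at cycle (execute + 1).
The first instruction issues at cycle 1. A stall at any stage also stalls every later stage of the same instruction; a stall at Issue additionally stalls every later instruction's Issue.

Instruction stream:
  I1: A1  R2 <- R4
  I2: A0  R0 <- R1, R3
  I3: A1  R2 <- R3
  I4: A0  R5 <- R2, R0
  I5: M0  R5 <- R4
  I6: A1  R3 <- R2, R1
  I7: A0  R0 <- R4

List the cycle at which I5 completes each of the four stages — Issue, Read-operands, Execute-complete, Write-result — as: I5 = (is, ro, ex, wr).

c1: I1→A1
c2: I1 RO; I2→A0
c3: I2 RO
c4: I1 EX; I2 EX
c5: I1 WR R2; I2 WR R0
c6: I3→A1
c7: I3 RO; I4→A0
c9: I3 EX
c10: I3 WR R2
c11: I4 RO
c12: I4 EX
c13: I4 WR R5
c14: I5→M0
c15: I5 RO; I6→A1
c16: I6 RO; I7→A0
c17: I7 RO
c18: I6 EX; I7 EX
c19: I6 WR R3; I7 WR R0
c20: I5 EX
c21: I5 WR R5

I5 = (14, 15, 20, 21)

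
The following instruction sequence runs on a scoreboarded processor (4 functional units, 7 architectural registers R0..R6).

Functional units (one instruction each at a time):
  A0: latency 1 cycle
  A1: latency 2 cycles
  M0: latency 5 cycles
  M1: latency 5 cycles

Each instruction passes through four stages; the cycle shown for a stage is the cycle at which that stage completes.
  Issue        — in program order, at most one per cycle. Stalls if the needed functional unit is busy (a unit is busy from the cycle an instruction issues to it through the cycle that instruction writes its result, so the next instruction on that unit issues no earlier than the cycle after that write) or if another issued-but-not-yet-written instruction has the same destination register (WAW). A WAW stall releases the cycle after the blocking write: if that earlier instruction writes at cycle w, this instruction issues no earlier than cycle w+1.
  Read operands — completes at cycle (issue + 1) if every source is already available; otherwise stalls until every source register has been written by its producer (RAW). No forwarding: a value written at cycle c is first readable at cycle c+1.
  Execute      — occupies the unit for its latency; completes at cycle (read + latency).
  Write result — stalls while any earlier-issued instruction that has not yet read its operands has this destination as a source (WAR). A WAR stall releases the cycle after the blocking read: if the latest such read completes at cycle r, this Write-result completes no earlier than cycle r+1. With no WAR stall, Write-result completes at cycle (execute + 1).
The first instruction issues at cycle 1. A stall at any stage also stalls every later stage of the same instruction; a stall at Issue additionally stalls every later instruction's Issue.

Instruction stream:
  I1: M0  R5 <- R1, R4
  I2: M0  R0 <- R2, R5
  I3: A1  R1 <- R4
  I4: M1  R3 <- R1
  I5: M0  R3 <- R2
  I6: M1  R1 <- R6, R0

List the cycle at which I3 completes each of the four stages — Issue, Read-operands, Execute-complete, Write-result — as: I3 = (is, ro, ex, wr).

I3 = (10, 11, 13, 14)

I1: IS=1 RO=2 EX=7 WR=8
I2: IS=9 RO=10 EX=15 WR=16  [struct: M0 busy until I1 writes@8]
I3: IS=10 RO=11 EX=13 WR=14
I4: IS=11 RO=15 EX=20 WR=21  [RAW R1: wait I3 write@14]
I5: IS=22 RO=23 EX=28 WR=29  [WAW R3: wait I4 write@21]
I6: IS=23 RO=24 EX=29 WR=30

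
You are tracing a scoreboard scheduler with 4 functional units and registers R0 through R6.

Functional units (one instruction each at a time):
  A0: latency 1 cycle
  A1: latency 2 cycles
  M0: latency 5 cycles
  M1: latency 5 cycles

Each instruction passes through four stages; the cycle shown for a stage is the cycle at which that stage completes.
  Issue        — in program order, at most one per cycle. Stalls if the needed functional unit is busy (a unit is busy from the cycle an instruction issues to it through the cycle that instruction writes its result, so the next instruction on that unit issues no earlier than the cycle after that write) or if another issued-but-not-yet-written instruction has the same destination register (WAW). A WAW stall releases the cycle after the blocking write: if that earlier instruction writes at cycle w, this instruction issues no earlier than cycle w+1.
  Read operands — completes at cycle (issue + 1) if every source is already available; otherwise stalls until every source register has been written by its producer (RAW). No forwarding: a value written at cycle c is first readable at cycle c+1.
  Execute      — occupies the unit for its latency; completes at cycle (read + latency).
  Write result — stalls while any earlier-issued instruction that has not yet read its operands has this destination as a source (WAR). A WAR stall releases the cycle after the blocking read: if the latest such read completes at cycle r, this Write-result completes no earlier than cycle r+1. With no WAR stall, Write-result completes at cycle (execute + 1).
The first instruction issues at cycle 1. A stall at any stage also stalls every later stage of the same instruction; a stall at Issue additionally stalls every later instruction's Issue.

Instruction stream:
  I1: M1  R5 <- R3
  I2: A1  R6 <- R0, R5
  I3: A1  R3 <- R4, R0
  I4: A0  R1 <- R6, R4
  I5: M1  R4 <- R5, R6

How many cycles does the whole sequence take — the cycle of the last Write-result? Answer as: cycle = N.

cycle = 22

c1: issue I1 (M1)
c2: I1 read-ops, issue I2 (A1)
c7: I1 finished on M1
c8: I1→R5
c9: I2 read-ops
c11: I2 finished on A1
c12: I2→R6
c13: issue I3 (A1)
c14: I3 read-ops, issue I4 (A0)
c15: I4 read-ops, issue I5 (M1)
c16: I3 finished on A1, I4 finished on A0, I5 read-ops
c17: I3→R3, I4→R1
c21: I5 finished on M1
c22: I5→R4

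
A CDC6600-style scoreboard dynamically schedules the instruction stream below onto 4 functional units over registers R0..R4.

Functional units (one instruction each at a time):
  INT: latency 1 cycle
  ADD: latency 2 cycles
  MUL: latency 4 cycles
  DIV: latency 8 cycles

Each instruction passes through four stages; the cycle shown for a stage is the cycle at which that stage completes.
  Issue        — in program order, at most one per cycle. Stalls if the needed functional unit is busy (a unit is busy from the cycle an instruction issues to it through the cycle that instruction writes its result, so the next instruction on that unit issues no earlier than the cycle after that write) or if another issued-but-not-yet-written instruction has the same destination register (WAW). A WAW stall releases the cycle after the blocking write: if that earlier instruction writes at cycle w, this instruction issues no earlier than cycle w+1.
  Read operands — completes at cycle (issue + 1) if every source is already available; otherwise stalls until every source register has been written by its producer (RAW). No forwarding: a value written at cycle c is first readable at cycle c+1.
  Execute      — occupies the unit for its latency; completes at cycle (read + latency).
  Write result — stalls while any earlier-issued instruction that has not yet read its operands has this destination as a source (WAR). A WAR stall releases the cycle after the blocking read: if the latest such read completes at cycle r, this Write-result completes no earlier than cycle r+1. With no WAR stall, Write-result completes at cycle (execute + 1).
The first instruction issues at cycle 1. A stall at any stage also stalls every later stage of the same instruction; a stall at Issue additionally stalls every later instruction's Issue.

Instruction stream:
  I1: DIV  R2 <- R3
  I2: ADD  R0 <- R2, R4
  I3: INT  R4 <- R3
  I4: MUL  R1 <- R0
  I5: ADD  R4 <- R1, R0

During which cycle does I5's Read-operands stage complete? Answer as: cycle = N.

I1: IS=1 RO=2 EX=10 WR=11
I2: IS=2 RO=12 EX=14 WR=15  [RAW R2: wait I1 write@11]
I3: IS=3 RO=4 EX=5 WR=13  [WAR R4: wait I2 read@12]
I4: IS=4 RO=16 EX=20 WR=21  [RAW R0: wait I2 write@15]
I5: IS=16 RO=22 EX=24 WR=25  [struct: ADD busy until I2 writes@15; RAW R1: wait I4 write@21]

cycle = 22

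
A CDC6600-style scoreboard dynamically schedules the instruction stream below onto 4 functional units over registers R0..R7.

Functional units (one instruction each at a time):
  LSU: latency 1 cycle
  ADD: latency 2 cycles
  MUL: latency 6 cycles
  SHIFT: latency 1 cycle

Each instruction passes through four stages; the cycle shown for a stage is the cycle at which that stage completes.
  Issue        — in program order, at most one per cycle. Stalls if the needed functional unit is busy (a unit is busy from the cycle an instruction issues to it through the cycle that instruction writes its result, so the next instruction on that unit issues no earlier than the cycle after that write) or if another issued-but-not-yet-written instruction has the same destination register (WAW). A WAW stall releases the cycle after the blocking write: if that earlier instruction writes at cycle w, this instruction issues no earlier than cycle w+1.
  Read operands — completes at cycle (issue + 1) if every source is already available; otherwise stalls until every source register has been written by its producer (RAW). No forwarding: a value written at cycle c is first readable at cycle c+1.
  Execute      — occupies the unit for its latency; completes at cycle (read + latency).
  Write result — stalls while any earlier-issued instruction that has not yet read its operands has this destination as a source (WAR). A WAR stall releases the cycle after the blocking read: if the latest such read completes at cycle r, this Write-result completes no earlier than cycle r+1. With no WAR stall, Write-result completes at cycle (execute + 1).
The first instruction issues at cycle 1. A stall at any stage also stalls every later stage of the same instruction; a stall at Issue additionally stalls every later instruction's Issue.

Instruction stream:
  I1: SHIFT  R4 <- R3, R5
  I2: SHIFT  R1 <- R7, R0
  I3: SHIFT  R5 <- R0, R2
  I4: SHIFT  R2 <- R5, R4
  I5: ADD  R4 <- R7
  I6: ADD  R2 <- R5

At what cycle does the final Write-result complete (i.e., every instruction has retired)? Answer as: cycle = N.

  I1 | 1 | 2 | 3 | 4
  I2 | 5 | 6 | 7 | 8   struct: SHIFT busy until I1 writes@4
  I3 | 9 | 10 | 11 | 12   struct: SHIFT busy until I2 writes@8
  I4 | 13 | 14 | 15 | 16   struct: SHIFT busy until I3 writes@12
  I5 | 14 | 15 | 17 | 18
  I6 | 19 | 20 | 22 | 23   struct: ADD busy until I5 writes@18

cycle = 23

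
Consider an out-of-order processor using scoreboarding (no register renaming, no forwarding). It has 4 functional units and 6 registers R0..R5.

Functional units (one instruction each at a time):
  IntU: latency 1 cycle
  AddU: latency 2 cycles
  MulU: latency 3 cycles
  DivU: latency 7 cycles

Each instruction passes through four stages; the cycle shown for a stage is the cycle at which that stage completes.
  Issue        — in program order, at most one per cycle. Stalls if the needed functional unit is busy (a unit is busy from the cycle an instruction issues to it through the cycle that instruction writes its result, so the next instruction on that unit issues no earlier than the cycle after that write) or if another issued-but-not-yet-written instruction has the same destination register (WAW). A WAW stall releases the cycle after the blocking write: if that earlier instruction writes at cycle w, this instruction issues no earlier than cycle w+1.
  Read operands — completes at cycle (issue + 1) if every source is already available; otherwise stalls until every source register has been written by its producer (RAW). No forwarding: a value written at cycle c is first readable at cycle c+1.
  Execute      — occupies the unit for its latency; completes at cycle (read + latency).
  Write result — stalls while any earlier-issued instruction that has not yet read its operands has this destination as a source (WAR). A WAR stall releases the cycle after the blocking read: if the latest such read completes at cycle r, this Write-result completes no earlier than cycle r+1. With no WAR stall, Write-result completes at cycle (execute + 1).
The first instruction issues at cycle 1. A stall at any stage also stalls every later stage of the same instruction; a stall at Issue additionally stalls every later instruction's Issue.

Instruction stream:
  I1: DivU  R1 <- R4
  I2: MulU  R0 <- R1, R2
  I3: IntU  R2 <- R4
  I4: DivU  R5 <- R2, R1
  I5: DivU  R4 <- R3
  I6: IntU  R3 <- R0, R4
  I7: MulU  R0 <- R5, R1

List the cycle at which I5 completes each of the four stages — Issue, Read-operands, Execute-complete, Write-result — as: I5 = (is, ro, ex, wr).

I5 = (22, 23, 30, 31)

[I1] 1/2/9/10
[I2] 2/11/14/15  (RAW R1: wait I1 write@10)
[I3] 3/4/5/12  (WAR R2: wait I2 read@11)
[I4] 11/13/20/21  (struct: DivU busy until I1 writes@10; RAW R2: wait I3 write@12)
[I5] 22/23/30/31  (struct: DivU busy until I4 writes@21)
[I6] 23/32/33/34  (RAW R4: wait I5 write@31)
[I7] 24/25/28/33  (WAR R0: wait I6 read@32)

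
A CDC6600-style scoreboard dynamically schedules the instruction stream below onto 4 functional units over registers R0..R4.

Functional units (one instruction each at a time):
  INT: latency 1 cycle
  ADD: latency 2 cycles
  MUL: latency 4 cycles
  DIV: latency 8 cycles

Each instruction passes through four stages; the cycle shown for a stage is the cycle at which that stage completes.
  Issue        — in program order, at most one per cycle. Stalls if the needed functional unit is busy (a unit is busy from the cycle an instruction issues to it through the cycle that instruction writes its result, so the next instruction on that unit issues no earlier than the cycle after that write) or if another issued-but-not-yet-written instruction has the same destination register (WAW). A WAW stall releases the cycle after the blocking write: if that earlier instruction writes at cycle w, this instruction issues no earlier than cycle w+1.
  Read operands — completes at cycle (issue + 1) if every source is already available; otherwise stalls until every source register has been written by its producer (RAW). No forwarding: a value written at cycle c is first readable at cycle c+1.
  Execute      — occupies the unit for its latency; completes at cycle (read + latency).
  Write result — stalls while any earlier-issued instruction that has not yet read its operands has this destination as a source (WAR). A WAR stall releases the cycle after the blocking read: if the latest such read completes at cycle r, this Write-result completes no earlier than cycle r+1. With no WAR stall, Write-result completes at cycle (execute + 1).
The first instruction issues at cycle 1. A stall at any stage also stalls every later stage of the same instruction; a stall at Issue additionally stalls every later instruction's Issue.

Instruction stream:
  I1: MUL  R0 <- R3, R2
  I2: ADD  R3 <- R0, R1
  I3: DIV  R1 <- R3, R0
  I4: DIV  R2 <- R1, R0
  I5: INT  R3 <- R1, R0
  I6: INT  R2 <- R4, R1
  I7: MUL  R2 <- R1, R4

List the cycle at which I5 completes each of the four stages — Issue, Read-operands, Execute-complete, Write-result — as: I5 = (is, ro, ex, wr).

I5 = (23, 24, 25, 26)

I1: IS=1 RO=2 EX=6 WR=7
I2: IS=2 RO=8 EX=10 WR=11  [RAW R0: wait I1 write@7]
I3: IS=3 RO=12 EX=20 WR=21  [RAW R3: wait I2 write@11]
I4: IS=22 RO=23 EX=31 WR=32  [struct: DIV busy until I3 writes@21]
I5: IS=23 RO=24 EX=25 WR=26
I6: IS=33 RO=34 EX=35 WR=36  [WAW R2: wait I4 write@32]
I7: IS=37 RO=38 EX=42 WR=43  [WAW R2: wait I6 write@36]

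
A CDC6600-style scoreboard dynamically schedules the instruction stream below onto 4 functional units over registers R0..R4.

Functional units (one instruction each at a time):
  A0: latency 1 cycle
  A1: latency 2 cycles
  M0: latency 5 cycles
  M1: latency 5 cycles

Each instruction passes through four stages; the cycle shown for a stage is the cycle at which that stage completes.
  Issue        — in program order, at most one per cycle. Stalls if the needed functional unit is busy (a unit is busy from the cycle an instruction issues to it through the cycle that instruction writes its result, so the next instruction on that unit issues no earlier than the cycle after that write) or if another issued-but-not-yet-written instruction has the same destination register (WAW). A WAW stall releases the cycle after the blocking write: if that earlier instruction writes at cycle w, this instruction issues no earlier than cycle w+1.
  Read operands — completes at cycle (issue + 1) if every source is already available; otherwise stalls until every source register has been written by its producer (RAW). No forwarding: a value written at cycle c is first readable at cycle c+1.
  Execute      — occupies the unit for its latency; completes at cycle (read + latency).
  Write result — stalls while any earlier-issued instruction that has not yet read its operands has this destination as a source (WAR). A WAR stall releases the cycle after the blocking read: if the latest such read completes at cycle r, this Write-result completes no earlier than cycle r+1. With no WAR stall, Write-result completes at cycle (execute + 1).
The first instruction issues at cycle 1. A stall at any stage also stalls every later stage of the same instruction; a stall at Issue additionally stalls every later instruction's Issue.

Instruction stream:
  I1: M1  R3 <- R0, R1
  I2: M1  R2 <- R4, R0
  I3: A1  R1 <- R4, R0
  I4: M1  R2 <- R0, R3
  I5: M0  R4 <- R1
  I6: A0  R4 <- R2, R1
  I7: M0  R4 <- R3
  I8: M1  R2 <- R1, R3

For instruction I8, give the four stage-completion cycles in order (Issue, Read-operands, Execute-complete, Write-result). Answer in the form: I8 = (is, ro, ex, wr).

I8 = (31, 32, 37, 38)

c1: I1 issues→M1
c2: I1 reads
c7: I1 exec-done
c8: I1 writes R3
c9: I2 issues→M1
c10: I2 reads, I3 issues→A1
c11: I3 reads
c13: I3 exec-done
c14: I3 writes R1
c15: I2 exec-done
c16: I2 writes R2
c17: I4 issues→M1
c18: I4 reads, I5 issues→M0
c19: I5 reads
c23: I4 exec-done
c24: I4 writes R2, I5 exec-done
c25: I5 writes R4
c26: I6 issues→A0
c27: I6 reads
c28: I6 exec-done
c29: I6 writes R4
c30: I7 issues→M0
c31: I7 reads, I8 issues→M1
c32: I8 reads
c36: I7 exec-done
c37: I7 writes R4, I8 exec-done
c38: I8 writes R2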